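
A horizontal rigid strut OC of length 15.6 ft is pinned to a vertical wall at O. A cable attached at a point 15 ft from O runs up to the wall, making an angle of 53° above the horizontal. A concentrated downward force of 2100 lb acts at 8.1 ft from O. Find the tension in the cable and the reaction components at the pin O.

ΣM about O: T·sin53°·15 − 2100·8.1 = 0 → T = 17010/(15·0.798636) = 1419.92 ≈ 1420 lb.
ΣF_x = 0: O_x − T·cos53° = 0 → O_x = 1419.92 × 0.601815 = 854.5 lb.
ΣF_y = 0: O_y + T·sin53° − 2100 = 0 → O_y = 2100 − 1419.92 × 0.798636 = 966.0 lb.

T = 1420 lb, O_x = 854.5 lb, O_y = 966.0 lb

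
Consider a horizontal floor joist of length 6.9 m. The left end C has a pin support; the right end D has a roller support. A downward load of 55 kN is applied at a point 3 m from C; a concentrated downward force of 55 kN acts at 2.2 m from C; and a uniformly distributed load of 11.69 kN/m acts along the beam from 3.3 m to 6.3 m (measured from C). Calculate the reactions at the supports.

C_x = 0, C_y = 79.22 kN, D_y = 65.85 kN

Resultant of the distributed load: 11.69 × 3 = 35.07 kN at 4.8 m from C.
Taking moments about C: D_y·6.9 − 55·3 − 55·2.2 − (11.69·3)·4.8 = 0 → D_y = 454.336/6.9 = 65.8458 ≈ 65.85 kN.
ΣF_y = 0: C_y + 65.8458 − 55 − 55 − 11.69·3 = 0 → C_y = 79.22 kN.
ΣF_x = 0: no horizontal applied forces, so C_x = 0.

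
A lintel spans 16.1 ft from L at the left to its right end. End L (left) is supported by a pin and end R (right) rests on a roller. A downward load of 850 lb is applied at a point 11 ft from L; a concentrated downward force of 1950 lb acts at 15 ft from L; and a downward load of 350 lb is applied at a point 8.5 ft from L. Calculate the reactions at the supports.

ΣM about L: R_y·16.1 − 850·11 − 1950·15 − 350·8.5 = 0 → R_y = 41575/16.1 = 2582.3 ≈ 2582 lb.
ΣF_y = 0: L_y + 2582.3 − 850 − 1950 − 350 = 0 → L_y = 567.7 lb.
ΣF_x = 0: no horizontal applied forces, so L_x = 0.

L_x = 0, L_y = 567.7 lb, R_y = 2582 lb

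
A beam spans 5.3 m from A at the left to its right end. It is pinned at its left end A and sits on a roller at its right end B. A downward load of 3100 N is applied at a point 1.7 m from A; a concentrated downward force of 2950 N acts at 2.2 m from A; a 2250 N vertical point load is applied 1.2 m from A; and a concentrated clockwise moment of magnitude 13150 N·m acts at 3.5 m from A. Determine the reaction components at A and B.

A_x = 0, A_y = 3091 N, B_y = 5209 N

Moments about A: B_y·5.3 − 3100·1.7 − 2950·2.2 − 2250·1.2 − 13150 = 0 → B_y = 27610/5.3 = 5209.43 ≈ 5209 N.
ΣF_y = 0: A_y + 5209.43 − 3100 − 2950 − 2250 = 0 → A_y = 3091 N.
ΣF_x = 0: no horizontal applied forces, so A_x = 0.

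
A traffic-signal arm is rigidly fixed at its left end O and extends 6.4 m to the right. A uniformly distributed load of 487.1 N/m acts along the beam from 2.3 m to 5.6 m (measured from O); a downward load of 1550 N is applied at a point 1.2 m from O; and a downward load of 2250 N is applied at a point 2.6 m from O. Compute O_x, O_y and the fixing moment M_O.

Resultant of the distributed load: 487.1 × 3.3 = 1607.43 N at 3.95 m from O.
ΣF_x = 0: O_x = 0.
ΣF_y = 0: O_y − 487.1·3.3 − 1550 − 2250 = 0 → O_y = 5407 N.
ΣM about O: M_O − (487.1·3.3)·3.95 − 1550·1.2 − 2250·2.6 = 0 → M_O = 14060 N·m.

O_x = 0, O_y = 5407 N, M_O = 14060 N·m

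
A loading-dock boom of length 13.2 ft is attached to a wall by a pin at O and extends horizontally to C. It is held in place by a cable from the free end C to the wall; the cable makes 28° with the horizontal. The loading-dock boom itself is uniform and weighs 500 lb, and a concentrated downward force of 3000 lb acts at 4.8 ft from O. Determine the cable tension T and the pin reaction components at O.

ΣM about O: T·sin28°·13.2 − 500·6.6 − 3000·4.8 = 0 → T = 17700/(13.2·0.469472) = 2856.21 ≈ 2856 lb.
ΣF_x = 0: O_x − T·cos28° = 0 → O_x = 2856.21 × 0.882948 = 2522 lb.
ΣF_y = 0: O_y + T·sin28° − 500 − 3000 = 0 → O_y = 3500 − 2856.21 × 0.469472 = 2159 lb.

T = 2856 lb, O_x = 2522 lb, O_y = 2159 lb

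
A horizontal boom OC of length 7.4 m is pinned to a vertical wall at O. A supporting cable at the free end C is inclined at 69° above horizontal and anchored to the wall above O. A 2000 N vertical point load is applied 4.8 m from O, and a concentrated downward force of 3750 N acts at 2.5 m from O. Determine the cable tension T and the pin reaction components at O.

ΣM about O: T·sin69°·7.4 − 2000·4.8 − 3750·2.5 = 0 → T = 18975/(7.4·0.93358) = 2746.62 ≈ 2747 N.
ΣF_x = 0: O_x − T·cos69° = 0 → O_x = 2746.62 × 0.358368 = 984.3 N.
ΣF_y = 0: O_y + T·sin69° − 2000 − 3750 = 0 → O_y = 5750 − 2746.62 × 0.93358 = 3186 N.

T = 2747 N, O_x = 984.3 N, O_y = 3186 N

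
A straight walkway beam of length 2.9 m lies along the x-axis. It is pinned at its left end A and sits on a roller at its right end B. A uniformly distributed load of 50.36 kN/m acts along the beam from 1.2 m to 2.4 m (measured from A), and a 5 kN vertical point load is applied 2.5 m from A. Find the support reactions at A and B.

Resultant of the distributed load: 50.36 × 1.2 = 60.432 kN at 1.8 m from A.
Moments about A: B_y·2.9 − (50.36·1.2)·1.8 − 5·2.5 = 0 → B_y = 121.2776/2.9 = 41.8199 ≈ 41.82 kN.
ΣF_y = 0: A_y + 41.8199 − 50.36·1.2 − 5 = 0 → A_y = 23.61 kN.
ΣF_x = 0: no horizontal applied forces, so A_x = 0.

A_x = 0, A_y = 23.61 kN, B_y = 41.82 kN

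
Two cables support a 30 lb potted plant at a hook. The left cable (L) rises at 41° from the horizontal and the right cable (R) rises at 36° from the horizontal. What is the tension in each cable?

T_L = 24.91 lb, T_R = 23.24 lb

ΣF_x = 0: −T_L·cos41° + T_R·cos36° = 0 → T_R = 0.932872·T_L.
ΣF_y = 0: T_L·sin41° + T_R·sin36° = 30.
Substitute: T_L·(0.656059 + 0.932872·0.587785) = 30 → T_L = 24.9089 ≈ 24.91 lb.
Then T_R = 0.932872 × 24.9089 = 23.24 lb.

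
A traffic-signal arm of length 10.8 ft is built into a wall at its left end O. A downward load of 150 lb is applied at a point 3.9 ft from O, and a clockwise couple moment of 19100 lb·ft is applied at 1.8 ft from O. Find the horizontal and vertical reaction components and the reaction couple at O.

ΣF_x = 0: O_x = 0.
ΣF_y = 0: O_y − 150 = 0 → O_y = 150.0 lb.
ΣM about O: M_O − 150·3.9 − 19100 = 0 → M_O = 19680 lb·ft.

O_x = 0, O_y = 150.0 lb, M_O = 19680 lb·ft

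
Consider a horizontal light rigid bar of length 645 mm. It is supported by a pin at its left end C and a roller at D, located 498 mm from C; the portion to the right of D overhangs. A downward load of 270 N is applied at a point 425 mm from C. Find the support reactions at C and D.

Taking moments about C: D_y·498 − 270·425 = 0 → D_y = 114750/498 = 230.422 ≈ 230.4 N.
ΣF_y = 0: C_y + 230.422 − 270 = 0 → C_y = 39.58 N.
ΣF_x = 0: no horizontal applied forces, so C_x = 0.

C_x = 0, C_y = 39.58 N, D_y = 230.4 N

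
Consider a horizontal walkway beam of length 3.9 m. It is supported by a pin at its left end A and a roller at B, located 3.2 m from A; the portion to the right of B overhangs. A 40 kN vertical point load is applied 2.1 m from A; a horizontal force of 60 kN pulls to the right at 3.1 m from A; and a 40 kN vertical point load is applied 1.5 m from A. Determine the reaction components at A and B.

A_x = -60.00 kN, A_y = 35.00 kN, B_y = 45.00 kN

Taking moments about A: B_y·3.2 − 40·2.1 − 40·1.5 = 0 → B_y = 144/3.2 = 45.00 kN.
ΣF_y = 0: A_y + 45 − 40 − 40 = 0 → A_y = 35.00 kN.
ΣF_x = 0: A_x + 60 = 0 → A_x = -60.00 kN.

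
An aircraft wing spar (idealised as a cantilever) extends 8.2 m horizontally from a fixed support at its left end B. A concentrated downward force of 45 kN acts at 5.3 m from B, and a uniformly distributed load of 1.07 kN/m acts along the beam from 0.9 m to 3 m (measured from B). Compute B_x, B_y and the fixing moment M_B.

Resultant of the distributed load: 1.07 × 2.1 = 2.247 kN at 1.95 m from B.
ΣF_x = 0: B_x = 0.
ΣF_y = 0: B_y − 45 − 1.07·2.1 = 0 → B_y = 47.25 kN.
ΣM about B: M_B − 45·5.3 − (1.07·2.1)·1.95 = 0 → M_B = 242.9 kN·m.

B_x = 0, B_y = 47.25 kN, M_B = 242.9 kN·m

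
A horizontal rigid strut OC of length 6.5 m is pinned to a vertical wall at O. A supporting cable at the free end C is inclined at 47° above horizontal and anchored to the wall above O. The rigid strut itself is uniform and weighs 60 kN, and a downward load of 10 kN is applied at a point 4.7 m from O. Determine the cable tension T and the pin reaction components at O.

T = 50.91 kN, O_x = 34.72 kN, O_y = 32.77 kN

ΣM about O: T·sin47°·6.5 − 60·3.25 − 10·4.7 = 0 → T = 242/(6.5·0.731354) = 50.9066 ≈ 50.91 kN.
ΣF_x = 0: O_x − T·cos47° = 0 → O_x = 50.9066 × 0.681998 = 34.72 kN.
ΣF_y = 0: O_y + T·sin47° − 60 − 10 = 0 → O_y = 70 − 50.9066 × 0.731354 = 32.77 kN.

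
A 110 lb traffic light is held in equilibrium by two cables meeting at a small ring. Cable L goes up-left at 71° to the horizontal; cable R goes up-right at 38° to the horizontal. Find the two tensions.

ΣF_x = 0: −T_L·cos71° + T_R·cos38° = 0 → T_R = 0.413152·T_L.
ΣF_y = 0: T_L·sin71° + T_R·sin38° = 110.
Substitute: T_L·(0.945519 + 0.413152·0.615661) = 110 → T_L = 91.6758 ≈ 91.68 lb.
Then T_R = 0.413152 × 91.6758 = 37.88 lb.

T_L = 91.68 lb, T_R = 37.88 lb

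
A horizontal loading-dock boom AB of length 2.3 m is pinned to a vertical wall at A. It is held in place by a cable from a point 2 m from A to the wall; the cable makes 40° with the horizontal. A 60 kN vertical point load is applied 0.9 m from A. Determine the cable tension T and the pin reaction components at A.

T = 42.00 kN, A_x = 32.18 kN, A_y = 33.00 kN

ΣM about A: T·sin40°·2 − 60·0.9 = 0 → T = 54/(2·0.642788) = 42.0045 ≈ 42.00 kN.
ΣF_x = 0: A_x − T·cos40° = 0 → A_x = 42.0045 × 0.766044 = 32.18 kN.
ΣF_y = 0: A_y + T·sin40° − 60 = 0 → A_y = 60 − 42.0045 × 0.642788 = 33.00 kN.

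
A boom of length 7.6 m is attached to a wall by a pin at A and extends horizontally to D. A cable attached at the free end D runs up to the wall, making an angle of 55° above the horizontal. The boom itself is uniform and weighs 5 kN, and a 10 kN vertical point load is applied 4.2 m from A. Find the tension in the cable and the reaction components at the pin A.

ΣM about A: T·sin55°·7.6 − 5·3.8 − 10·4.2 = 0 → T = 61/(7.6·0.819152) = 9.79832 ≈ 9.798 kN.
ΣF_x = 0: A_x − T·cos55° = 0 → A_x = 9.79832 × 0.573576 = 5.620 kN.
ΣF_y = 0: A_y + T·sin55° − 5 − 10 = 0 → A_y = 15 − 9.79832 × 0.819152 = 6.974 kN.

T = 9.798 kN, A_x = 5.620 kN, A_y = 6.974 kN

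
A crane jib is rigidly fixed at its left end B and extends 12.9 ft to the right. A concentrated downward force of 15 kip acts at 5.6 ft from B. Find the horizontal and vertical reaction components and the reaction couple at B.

B_x = 0, B_y = 15.00 kip, M_B = 84.00 kip·ft

ΣF_x = 0: B_x = 0.
ΣF_y = 0: B_y − 15 = 0 → B_y = 15.00 kip.
ΣM about B: M_B − 15·5.6 = 0 → M_B = 84.00 kip·ft.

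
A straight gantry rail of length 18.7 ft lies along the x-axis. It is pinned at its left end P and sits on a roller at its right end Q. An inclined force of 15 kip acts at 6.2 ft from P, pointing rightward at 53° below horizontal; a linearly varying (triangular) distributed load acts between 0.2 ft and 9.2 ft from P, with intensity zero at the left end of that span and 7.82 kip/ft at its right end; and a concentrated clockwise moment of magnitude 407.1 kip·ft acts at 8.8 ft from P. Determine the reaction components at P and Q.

P_x = -9.027 kip, P_y = 9.760 kip, Q_y = 37.41 kip

Resultant of the triangular load: ½ × 7.82 × 9 = 35.19 kip, acting at 6.2 ft from P (one-third of the span from the peak).
ΣM about P: Q_y·18.7 − 15·sin53°·6.2 − (½·7.82·9)·6.2 − 407.1 = 0 → Q_y = 699.551/18.7 = 37.4091 ≈ 37.41 kip.
ΣF_y = 0: P_y + 37.4091 − 15·sin53° − ½·7.82·9 = 0 → P_y = 9.760 kip.
ΣF_x = 0: P_x + 15·cos53° = 0 → P_x = -9.027 kip.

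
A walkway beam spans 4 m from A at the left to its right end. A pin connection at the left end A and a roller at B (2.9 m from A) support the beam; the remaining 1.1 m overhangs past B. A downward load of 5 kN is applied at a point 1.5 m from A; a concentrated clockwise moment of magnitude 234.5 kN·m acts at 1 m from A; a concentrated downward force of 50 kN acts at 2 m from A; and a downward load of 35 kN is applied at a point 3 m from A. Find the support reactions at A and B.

Moments about A: B_y·2.9 − 5·1.5 − 234.5 − 50·2 − 35·3 = 0 → B_y = 447/2.9 = 154.138 ≈ 154.1 kN.
ΣF_y = 0: A_y + 154.138 − 5 − 50 − 35 = 0 → A_y = -64.14 kN.
ΣF_x = 0: no horizontal applied forces, so A_x = 0.

A_x = 0, A_y = -64.14 kN, B_y = 154.1 kN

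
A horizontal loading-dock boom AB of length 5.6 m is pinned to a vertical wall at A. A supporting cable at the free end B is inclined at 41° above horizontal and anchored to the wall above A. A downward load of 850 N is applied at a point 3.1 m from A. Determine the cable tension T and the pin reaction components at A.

ΣM about A: T·sin41°·5.6 − 850·3.1 = 0 → T = 2635/(5.6·0.656059) = 717.216 ≈ 717.2 N.
ΣF_x = 0: A_x − T·cos41° = 0 → A_x = 717.216 × 0.75471 = 541.3 N.
ΣF_y = 0: A_y + T·sin41° − 850 = 0 → A_y = 850 − 717.216 × 0.656059 = 379.5 N.

T = 717.2 N, A_x = 541.3 N, A_y = 379.5 N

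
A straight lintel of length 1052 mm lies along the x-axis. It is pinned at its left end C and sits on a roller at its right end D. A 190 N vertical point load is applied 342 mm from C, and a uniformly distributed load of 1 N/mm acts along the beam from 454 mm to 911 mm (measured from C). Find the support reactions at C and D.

C_x = 0, C_y = 288.7 N, D_y = 358.3 N

Resultant of the distributed load: 1 × 457 = 457 N at 682.5 mm from C.
Taking moments about C: D_y·1052 − 190·342 − (1·457)·682.5 = 0 → D_y = 376882.5/1052 = 358.253 ≈ 358.3 N.
ΣF_y = 0: C_y + 358.253 − 190 − 1·457 = 0 → C_y = 288.7 N.
ΣF_x = 0: no horizontal applied forces, so C_x = 0.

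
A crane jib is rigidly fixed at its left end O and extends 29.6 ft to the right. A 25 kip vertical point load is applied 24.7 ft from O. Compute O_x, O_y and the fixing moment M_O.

O_x = 0, O_y = 25.00 kip, M_O = 617.5 kip·ft

ΣF_x = 0: O_x = 0.
ΣF_y = 0: O_y − 25 = 0 → O_y = 25.00 kip.
ΣM about O: M_O − 25·24.7 = 0 → M_O = 617.5 kip·ft.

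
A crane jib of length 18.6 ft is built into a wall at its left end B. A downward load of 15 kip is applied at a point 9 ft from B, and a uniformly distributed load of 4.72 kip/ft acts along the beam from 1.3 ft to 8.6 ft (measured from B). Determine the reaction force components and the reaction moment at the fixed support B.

Resultant of the distributed load: 4.72 × 7.3 = 34.456 kip at 4.95 ft from B.
ΣF_x = 0: B_x = 0.
ΣF_y = 0: B_y − 15 − 4.72·7.3 = 0 → B_y = 49.46 kip.
ΣM about B: M_B − 15·9 − (4.72·7.3)·4.95 = 0 → M_B = 305.6 kip·ft.

B_x = 0, B_y = 49.46 kip, M_B = 305.6 kip·ft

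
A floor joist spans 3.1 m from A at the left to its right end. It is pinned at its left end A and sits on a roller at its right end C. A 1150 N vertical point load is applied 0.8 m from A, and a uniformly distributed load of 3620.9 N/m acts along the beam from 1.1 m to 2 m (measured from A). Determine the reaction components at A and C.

A_x = 0, A_y = 2483 N, C_y = 1926 N

Resultant of the distributed load: 3620.9 × 0.9 = 3258.81 N at 1.55 m from A.
ΣM about A: C_y·3.1 − 1150·0.8 − (3620.9·0.9)·1.55 = 0 → C_y = 5971.1555/3.1 = 1926.18 ≈ 1926 N.
ΣF_y = 0: A_y + 1926.18 − 1150 − 3620.9·0.9 = 0 → A_y = 2483 N.
ΣF_x = 0: no horizontal applied forces, so A_x = 0.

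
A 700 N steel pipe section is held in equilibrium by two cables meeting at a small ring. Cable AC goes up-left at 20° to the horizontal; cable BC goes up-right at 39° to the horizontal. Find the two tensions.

T_AC = 634.7 N, T_BC = 767.4 N

ΣF_x = 0: −T_AC·cos20° + T_BC·cos39° = 0 → T_BC = 1.20916·T_AC.
ΣF_y = 0: T_AC·sin20° + T_BC·sin39° = 700.
Substitute: T_AC·(0.34202 + 1.20916·0.62932) = 700 → T_AC = 634.651 ≈ 634.7 N.
Then T_BC = 1.20916 × 634.651 = 767.4 N.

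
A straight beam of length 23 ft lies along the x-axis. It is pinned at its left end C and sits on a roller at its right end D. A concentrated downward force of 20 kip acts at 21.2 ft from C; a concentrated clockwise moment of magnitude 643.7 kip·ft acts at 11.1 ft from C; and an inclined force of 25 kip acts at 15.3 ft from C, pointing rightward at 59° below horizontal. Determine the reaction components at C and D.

C_x = -12.88 kip, C_y = -19.25 kip, D_y = 60.68 kip

Moments about C: D_y·23 − 20·21.2 − 643.7 − 25·sin59°·15.3 = 0 → D_y = 1395.57/23 = 60.677 ≈ 60.68 kip.
ΣF_y = 0: C_y + 60.677 − 20 − 25·sin59° = 0 → C_y = -19.25 kip.
ΣF_x = 0: C_x + 25·cos59° = 0 → C_x = -12.88 kip.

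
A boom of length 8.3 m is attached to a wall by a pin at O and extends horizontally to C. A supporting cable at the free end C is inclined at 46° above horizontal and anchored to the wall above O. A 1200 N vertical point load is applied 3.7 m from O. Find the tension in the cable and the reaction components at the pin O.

ΣM about O: T·sin46°·8.3 − 1200·3.7 = 0 → T = 4440/(8.3·0.71934) = 743.654 ≈ 743.7 N.
ΣF_x = 0: O_x − T·cos46° = 0 → O_x = 743.654 × 0.694658 = 516.6 N.
ΣF_y = 0: O_y + T·sin46° − 1200 = 0 → O_y = 1200 − 743.654 × 0.71934 = 665.1 N.

T = 743.7 N, O_x = 516.6 N, O_y = 665.1 N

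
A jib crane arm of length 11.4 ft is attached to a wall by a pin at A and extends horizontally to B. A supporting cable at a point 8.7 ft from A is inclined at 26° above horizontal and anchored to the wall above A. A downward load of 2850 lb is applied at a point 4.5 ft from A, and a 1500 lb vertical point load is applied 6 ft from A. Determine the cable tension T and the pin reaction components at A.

ΣM about A: T·sin26°·8.7 − 2850·4.5 − 1500·6 = 0 → T = 21825/(8.7·0.438371) = 5722.6 ≈ 5723 lb.
ΣF_x = 0: A_x − T·cos26° = 0 → A_x = 5722.6 × 0.898794 = 5143 lb.
ΣF_y = 0: A_y + T·sin26° − 2850 − 1500 = 0 → A_y = 4350 − 5722.6 × 0.438371 = 1841 lb.

T = 5723 lb, A_x = 5143 lb, A_y = 1841 lb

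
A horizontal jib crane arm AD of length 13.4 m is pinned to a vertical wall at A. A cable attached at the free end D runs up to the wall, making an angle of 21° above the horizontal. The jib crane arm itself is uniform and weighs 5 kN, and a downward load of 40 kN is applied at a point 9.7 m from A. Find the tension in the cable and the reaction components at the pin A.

T = 87.77 kN, A_x = 81.94 kN, A_y = 13.54 kN

ΣM about A: T·sin21°·13.4 − 5·6.7 − 40·9.7 = 0 → T = 421.5/(13.4·0.358368) = 87.7735 ≈ 87.77 kN.
ΣF_x = 0: A_x − T·cos21° = 0 → A_x = 87.7735 × 0.93358 = 81.94 kN.
ΣF_y = 0: A_y + T·sin21° − 5 − 40 = 0 → A_y = 45 − 87.7735 × 0.358368 = 13.54 kN.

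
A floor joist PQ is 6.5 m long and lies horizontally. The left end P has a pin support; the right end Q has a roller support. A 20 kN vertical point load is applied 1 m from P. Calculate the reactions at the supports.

ΣM about P: Q_y·6.5 − 20·1 = 0 → Q_y = 20/6.5 = 3.07692 ≈ 3.077 kN.
ΣF_y = 0: P_y + 3.07692 − 20 = 0 → P_y = 16.92 kN.
ΣF_x = 0: no horizontal applied forces, so P_x = 0.

P_x = 0, P_y = 16.92 kN, Q_y = 3.077 kN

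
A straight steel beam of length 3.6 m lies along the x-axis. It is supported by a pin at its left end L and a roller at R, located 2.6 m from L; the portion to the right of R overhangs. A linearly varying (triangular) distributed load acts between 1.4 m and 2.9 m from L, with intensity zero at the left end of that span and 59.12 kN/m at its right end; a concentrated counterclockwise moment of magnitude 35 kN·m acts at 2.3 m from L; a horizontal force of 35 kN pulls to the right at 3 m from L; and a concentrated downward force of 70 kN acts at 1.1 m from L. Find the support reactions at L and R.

Resultant of the triangular load: ½ × 59.12 × 1.5 = 44.34 kN, acting at 2.4 m from L (one-third of the span from the peak).
ΣM about L: R_y·2.6 − (½·59.12·1.5)·2.4 + 35 − 70·1.1 = 0 → R_y = 148.416/2.6 = 57.0831 ≈ 57.08 kN.
ΣF_y = 0: L_y + 57.0831 − ½·59.12·1.5 − 70 = 0 → L_y = 57.26 kN.
ΣF_x = 0: L_x + 35 = 0 → L_x = -35.00 kN.

L_x = -35.00 kN, L_y = 57.26 kN, R_y = 57.08 kN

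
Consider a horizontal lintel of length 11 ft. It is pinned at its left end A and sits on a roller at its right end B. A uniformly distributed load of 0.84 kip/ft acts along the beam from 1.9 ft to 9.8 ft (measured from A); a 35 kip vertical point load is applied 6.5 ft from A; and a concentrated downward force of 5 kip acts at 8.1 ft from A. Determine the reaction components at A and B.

Resultant of the distributed load: 0.84 × 7.9 = 6.636 kip at 5.85 ft from A.
ΣM about A: B_y·11 − (0.84·7.9)·5.85 − 35·6.5 − 5·8.1 = 0 → B_y = 306.8206/11 = 27.8928 ≈ 27.89 kip.
ΣF_y = 0: A_y + 27.8928 − 0.84·7.9 − 35 − 5 = 0 → A_y = 18.74 kip.
ΣF_x = 0: no horizontal applied forces, so A_x = 0.

A_x = 0, A_y = 18.74 kip, B_y = 27.89 kip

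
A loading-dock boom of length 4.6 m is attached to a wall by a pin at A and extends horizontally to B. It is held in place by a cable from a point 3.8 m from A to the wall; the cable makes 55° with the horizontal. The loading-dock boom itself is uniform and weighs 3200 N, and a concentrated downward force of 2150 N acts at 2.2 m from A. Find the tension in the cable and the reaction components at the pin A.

T = 3884 N, A_x = 2228 N, A_y = 2168 N

ΣM about A: T·sin55°·3.8 − 3200·2.3 − 2150·2.2 = 0 → T = 12090/(3.8·0.819152) = 3883.99 ≈ 3884 N.
ΣF_x = 0: A_x − T·cos55° = 0 → A_x = 3883.99 × 0.573576 = 2228 N.
ΣF_y = 0: A_y + T·sin55° − 3200 − 2150 = 0 → A_y = 5350 − 3883.99 × 0.819152 = 2168 N.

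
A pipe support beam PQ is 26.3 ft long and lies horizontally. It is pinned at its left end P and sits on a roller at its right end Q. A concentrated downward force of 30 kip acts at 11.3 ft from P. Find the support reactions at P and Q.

P_x = 0, P_y = 17.11 kip, Q_y = 12.89 kip

Taking moments about P: Q_y·26.3 − 30·11.3 = 0 → Q_y = 339/26.3 = 12.8897 ≈ 12.89 kip.
ΣF_y = 0: P_y + 12.8897 − 30 = 0 → P_y = 17.11 kip.
ΣF_x = 0: no horizontal applied forces, so P_x = 0.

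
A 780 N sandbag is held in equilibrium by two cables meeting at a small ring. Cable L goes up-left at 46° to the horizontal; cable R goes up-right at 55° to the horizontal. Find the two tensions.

T_L = 455.8 N, T_R = 552.0 N

ΣF_x = 0: −T_L·cos46° + T_R·cos55° = 0 → T_R = 1.2111·T_L.
ΣF_y = 0: T_L·sin46° + T_R·sin55° = 780.
Substitute: T_L·(0.71934 + 1.2111·0.819152) = 780 → T_L = 455.763 ≈ 455.8 N.
Then T_R = 1.2111 × 455.763 = 552.0 N.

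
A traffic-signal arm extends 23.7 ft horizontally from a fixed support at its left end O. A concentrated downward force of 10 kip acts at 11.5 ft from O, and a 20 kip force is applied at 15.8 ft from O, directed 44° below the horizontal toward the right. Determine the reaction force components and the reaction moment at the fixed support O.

ΣF_x = 0: O_x + 20·cos44° = 0 → O_x = -14.39 kip.
ΣF_y = 0: O_y − 10 − 20·sin44° = 0 → O_y = 23.89 kip.
ΣM about O: M_O − 10·11.5 − 20·sin44°·15.8 = 0 → M_O = 334.5 kip·ft.

O_x = -14.39 kip, O_y = 23.89 kip, M_O = 334.5 kip·ft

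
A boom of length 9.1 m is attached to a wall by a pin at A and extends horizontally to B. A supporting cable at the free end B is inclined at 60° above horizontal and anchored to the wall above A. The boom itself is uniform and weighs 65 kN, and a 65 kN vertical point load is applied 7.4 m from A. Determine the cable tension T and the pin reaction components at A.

ΣM about A: T·sin60°·9.1 − 65·4.55 − 65·7.4 = 0 → T = 776.75/(9.1·0.866025) = 98.562 ≈ 98.56 kN.
ΣF_x = 0: A_x − T·cos60° = 0 → A_x = 98.562 × 0.5 = 49.28 kN.
ΣF_y = 0: A_y + T·sin60° − 65 − 65 = 0 → A_y = 130 − 98.562 × 0.866025 = 44.64 kN.

T = 98.56 kN, A_x = 49.28 kN, A_y = 44.64 kN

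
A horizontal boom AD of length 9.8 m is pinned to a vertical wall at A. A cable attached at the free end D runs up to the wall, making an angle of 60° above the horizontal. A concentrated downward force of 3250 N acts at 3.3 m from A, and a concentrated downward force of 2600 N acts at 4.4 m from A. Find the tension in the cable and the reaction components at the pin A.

ΣM about A: T·sin60°·9.8 − 3250·3.3 − 2600·4.4 = 0 → T = 22165/(9.8·0.866025) = 2611.63 ≈ 2612 N.
ΣF_x = 0: A_x − T·cos60° = 0 → A_x = 2611.63 × 0.5 = 1306 N.
ΣF_y = 0: A_y + T·sin60° − 3250 − 2600 = 0 → A_y = 5850 − 2611.63 × 0.866025 = 3588 N.

T = 2612 N, A_x = 1306 N, A_y = 3588 N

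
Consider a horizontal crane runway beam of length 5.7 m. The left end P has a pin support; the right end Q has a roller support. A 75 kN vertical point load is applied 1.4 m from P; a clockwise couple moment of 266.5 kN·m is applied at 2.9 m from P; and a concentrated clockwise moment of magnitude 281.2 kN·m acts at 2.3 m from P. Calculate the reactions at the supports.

Moments about P: Q_y·5.7 − 75·1.4 − 266.5 − 281.2 = 0 → Q_y = 652.7/5.7 = 114.509 ≈ 114.5 kN.
ΣF_y = 0: P_y + 114.509 − 75 = 0 → P_y = -39.51 kN.
ΣF_x = 0: no horizontal applied forces, so P_x = 0.

P_x = 0, P_y = -39.51 kN, Q_y = 114.5 kN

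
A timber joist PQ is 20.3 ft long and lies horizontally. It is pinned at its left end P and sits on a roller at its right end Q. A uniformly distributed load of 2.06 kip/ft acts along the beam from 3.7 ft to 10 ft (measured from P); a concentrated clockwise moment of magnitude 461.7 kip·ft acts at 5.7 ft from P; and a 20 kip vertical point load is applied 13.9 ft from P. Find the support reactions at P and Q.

Resultant of the distributed load: 2.06 × 6.3 = 12.978 kip at 6.85 ft from P.
Moments about P: Q_y·20.3 − (2.06·6.3)·6.85 − 461.7 − 20·13.9 = 0 → Q_y = 828.5993/20.3 = 40.8177 ≈ 40.82 kip.
ΣF_y = 0: P_y + 40.8177 − 2.06·6.3 − 20 = 0 → P_y = -7.840 kip.
ΣF_x = 0: no horizontal applied forces, so P_x = 0.

P_x = 0, P_y = -7.840 kip, Q_y = 40.82 kip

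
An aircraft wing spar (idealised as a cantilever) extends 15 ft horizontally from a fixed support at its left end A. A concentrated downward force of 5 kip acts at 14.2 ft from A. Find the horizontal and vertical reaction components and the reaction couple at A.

A_x = 0, A_y = 5.000 kip, M_A = 71.00 kip·ft

ΣF_x = 0: A_x = 0.
ΣF_y = 0: A_y − 5 = 0 → A_y = 5.000 kip.
ΣM about A: M_A − 5·14.2 = 0 → M_A = 71.00 kip·ft.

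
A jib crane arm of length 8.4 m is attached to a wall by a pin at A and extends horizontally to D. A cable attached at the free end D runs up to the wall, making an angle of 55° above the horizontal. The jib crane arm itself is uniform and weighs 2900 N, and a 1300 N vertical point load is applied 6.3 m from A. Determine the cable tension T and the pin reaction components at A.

T = 2960 N, A_x = 1698 N, A_y = 1775 N

ΣM about A: T·sin55°·8.4 − 2900·4.2 − 1300·6.3 = 0 → T = 20370/(8.4·0.819152) = 2960.38 ≈ 2960 N.
ΣF_x = 0: A_x − T·cos55° = 0 → A_x = 2960.38 × 0.573576 = 1698 N.
ΣF_y = 0: A_y + T·sin55° − 2900 − 1300 = 0 → A_y = 4200 − 2960.38 × 0.819152 = 1775 N.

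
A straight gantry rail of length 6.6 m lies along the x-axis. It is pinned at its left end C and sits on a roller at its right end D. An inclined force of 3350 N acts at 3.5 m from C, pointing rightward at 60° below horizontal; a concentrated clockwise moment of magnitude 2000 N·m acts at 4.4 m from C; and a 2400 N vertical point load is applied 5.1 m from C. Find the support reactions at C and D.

C_x = -1675 N, C_y = 1605 N, D_y = 3696 N

Moments about C: D_y·6.6 − 3350·sin60°·3.5 − 2000 − 2400·5.1 = 0 → D_y = 24394.1/6.6 = 3696.08 ≈ 3696 N.
ΣF_y = 0: C_y + 3696.08 − 3350·sin60° − 2400 = 0 → C_y = 1605 N.
ΣF_x = 0: C_x + 3350·cos60° = 0 → C_x = -1675 N.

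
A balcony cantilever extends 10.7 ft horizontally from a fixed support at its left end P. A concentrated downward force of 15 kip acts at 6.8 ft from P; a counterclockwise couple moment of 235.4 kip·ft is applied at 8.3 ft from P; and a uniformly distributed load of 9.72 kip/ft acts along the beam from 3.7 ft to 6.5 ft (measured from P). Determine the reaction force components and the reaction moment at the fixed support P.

Resultant of the distributed load: 9.72 × 2.8 = 27.216 kip at 5.1 ft from P.
ΣF_x = 0: P_x = 0.
ΣF_y = 0: P_y − 15 − 9.72·2.8 = 0 → P_y = 42.22 kip.
ΣM about P: M_P − 15·6.8 + 235.4 − (9.72·2.8)·5.1 = 0 → M_P = 5.402 kip·ft.

P_x = 0, P_y = 42.22 kip, M_P = 5.402 kip·ft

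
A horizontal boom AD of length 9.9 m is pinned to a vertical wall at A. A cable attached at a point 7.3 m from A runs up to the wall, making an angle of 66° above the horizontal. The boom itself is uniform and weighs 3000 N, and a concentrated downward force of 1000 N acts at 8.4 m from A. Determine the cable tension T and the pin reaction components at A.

T = 3486 N, A_x = 1418 N, A_y = 815.1 N

ΣM about A: T·sin66°·7.3 − 3000·4.95 − 1000·8.4 = 0 → T = 23250/(7.3·0.913545) = 3486.34 ≈ 3486 N.
ΣF_x = 0: A_x − T·cos66° = 0 → A_x = 3486.34 × 0.406737 = 1418 N.
ΣF_y = 0: A_y + T·sin66° − 3000 − 1000 = 0 → A_y = 4000 − 3486.34 × 0.913545 = 815.1 N.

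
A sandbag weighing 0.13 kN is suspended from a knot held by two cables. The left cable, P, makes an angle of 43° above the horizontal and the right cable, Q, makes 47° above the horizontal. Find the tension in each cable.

T_P = 0.08866 kN, T_Q = 0.09508 kN

ΣF_x = 0: −T_P·cos43° + T_Q·cos47° = 0 → T_Q = 1.07237·T_P.
ΣF_y = 0: T_P·sin43° + T_Q·sin47° = 0.13.
Substitute: T_P·(0.681998 + 1.07237·0.731354) = 0.13 → T_P = 0.0886597 ≈ 0.08866 kN.
Then T_Q = 1.07237 × 0.0886597 = 0.09508 kN.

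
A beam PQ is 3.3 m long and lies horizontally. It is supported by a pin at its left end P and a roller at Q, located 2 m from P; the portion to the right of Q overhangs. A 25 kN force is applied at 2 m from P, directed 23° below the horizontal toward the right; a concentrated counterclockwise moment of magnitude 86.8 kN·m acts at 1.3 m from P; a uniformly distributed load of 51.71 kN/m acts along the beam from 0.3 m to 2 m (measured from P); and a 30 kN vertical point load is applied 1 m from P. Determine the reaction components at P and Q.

P_x = -23.01 kN, P_y = 95.76 kN, Q_y = 31.91 kN

Resultant of the distributed load: 51.71 × 1.7 = 87.907 kN at 1.15 m from P.
Moments about P: Q_y·2 − 25·sin23°·2 + 86.8 − (51.71·1.7)·1.15 − 30·1 = 0 → Q_y = 63.8296/2 = 31.9148 ≈ 31.91 kN.
ΣF_y = 0: P_y + 31.9148 − 25·sin23° − 51.71·1.7 − 30 = 0 → P_y = 95.76 kN.
ΣF_x = 0: P_x + 25·cos23° = 0 → P_x = -23.01 kN.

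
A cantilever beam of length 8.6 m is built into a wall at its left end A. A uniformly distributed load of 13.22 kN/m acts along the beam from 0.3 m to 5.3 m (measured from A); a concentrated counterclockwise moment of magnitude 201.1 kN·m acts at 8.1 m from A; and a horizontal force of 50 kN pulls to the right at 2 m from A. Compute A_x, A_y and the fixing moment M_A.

Resultant of the distributed load: 13.22 × 5 = 66.1 kN at 2.8 m from A.
ΣF_x = 0: A_x + 50 = 0 → A_x = -50.00 kN.
ΣF_y = 0: A_y − 13.22·5 = 0 → A_y = 66.10 kN.
ΣM about A: M_A − (13.22·5)·2.8 + 201.1 = 0 → M_A = -16.02 kN·m.

A_x = -50.00 kN, A_y = 66.10 kN, M_A = -16.02 kN·m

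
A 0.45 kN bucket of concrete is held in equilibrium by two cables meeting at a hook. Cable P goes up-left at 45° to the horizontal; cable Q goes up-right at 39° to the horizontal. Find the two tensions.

ΣF_x = 0: −T_P·cos45° + T_Q·cos39° = 0 → T_Q = 0.909876·T_P.
ΣF_y = 0: T_P·sin45° + T_Q·sin39° = 0.45.
Substitute: T_P·(0.707107 + 0.909876·0.62932) = 0.45 → T_P = 0.351642 ≈ 0.3516 kN.
Then T_Q = 0.909876 × 0.351642 = 0.3200 kN.

T_P = 0.3516 kN, T_Q = 0.3200 kN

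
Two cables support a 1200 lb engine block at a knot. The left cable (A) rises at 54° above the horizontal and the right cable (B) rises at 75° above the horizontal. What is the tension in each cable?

T_A = 399.6 lb, T_B = 907.6 lb

ΣF_x = 0: −T_A·cos54° + T_B·cos75° = 0 → T_B = 2.27103·T_A.
ΣF_y = 0: T_A·sin54° + T_B·sin75° = 1200.
Substitute: T_A·(0.809017 + 2.27103·0.965926) = 1200 → T_A = 399.645 ≈ 399.6 lb.
Then T_B = 2.27103 × 399.645 = 907.6 lb.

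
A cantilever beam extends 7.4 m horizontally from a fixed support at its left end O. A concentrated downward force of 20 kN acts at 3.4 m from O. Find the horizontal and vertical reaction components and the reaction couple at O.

ΣF_x = 0: O_x = 0.
ΣF_y = 0: O_y − 20 = 0 → O_y = 20.00 kN.
ΣM about O: M_O − 20·3.4 = 0 → M_O = 68.00 kN·m.

O_x = 0, O_y = 20.00 kN, M_O = 68.00 kN·m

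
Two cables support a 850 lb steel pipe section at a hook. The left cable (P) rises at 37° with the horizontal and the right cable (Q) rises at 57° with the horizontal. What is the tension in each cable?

T_P = 464.1 lb, T_Q = 680.5 lb

ΣF_x = 0: −T_P·cos37° + T_Q·cos57° = 0 → T_Q = 1.46636·T_P.
ΣF_y = 0: T_P·sin37° + T_Q·sin57° = 850.
Substitute: T_P·(0.601815 + 1.46636·0.838671) = 850 → T_P = 464.073 ≈ 464.1 lb.
Then T_Q = 1.46636 × 464.073 = 680.5 lb.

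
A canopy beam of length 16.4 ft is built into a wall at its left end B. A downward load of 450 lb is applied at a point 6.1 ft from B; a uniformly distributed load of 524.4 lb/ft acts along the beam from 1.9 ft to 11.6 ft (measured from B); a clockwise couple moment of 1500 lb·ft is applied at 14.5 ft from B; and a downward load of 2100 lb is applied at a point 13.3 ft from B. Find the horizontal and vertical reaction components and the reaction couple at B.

B_x = 0, B_y = 7637 lb, M_B = 66510 lb·ft

Resultant of the distributed load: 524.4 × 9.7 = 5086.68 lb at 6.75 ft from B.
ΣF_x = 0: B_x = 0.
ΣF_y = 0: B_y − 450 − 524.4·9.7 − 2100 = 0 → B_y = 7637 lb.
ΣM about B: M_B − 450·6.1 − (524.4·9.7)·6.75 − 1500 − 2100·13.3 = 0 → M_B = 66510 lb·ft.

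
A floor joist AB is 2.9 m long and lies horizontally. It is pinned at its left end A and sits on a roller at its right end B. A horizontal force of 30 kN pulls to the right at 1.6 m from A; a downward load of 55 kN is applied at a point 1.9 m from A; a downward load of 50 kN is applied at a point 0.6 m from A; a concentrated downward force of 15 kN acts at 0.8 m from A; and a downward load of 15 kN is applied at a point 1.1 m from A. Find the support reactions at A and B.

Moments about A: B_y·2.9 − 55·1.9 − 50·0.6 − 15·0.8 − 15·1.1 = 0 → B_y = 163/2.9 = 56.2069 ≈ 56.21 kN.
ΣF_y = 0: A_y + 56.2069 − 55 − 50 − 15 − 15 = 0 → A_y = 78.79 kN.
ΣF_x = 0: A_x + 30 = 0 → A_x = -30.00 kN.

A_x = -30.00 kN, A_y = 78.79 kN, B_y = 56.21 kN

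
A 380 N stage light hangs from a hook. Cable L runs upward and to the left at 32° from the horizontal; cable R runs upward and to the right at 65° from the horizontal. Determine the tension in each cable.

ΣF_x = 0: −T_L·cos32° + T_R·cos65° = 0 → T_R = 2.00665·T_L.
ΣF_y = 0: T_L·sin32° + T_R·sin65° = 380.
Substitute: T_L·(0.529919 + 2.00665·0.906308) = 380 → T_L = 161.801 ≈ 161.8 N.
Then T_R = 2.00665 × 161.801 = 324.7 N.

T_L = 161.8 N, T_R = 324.7 N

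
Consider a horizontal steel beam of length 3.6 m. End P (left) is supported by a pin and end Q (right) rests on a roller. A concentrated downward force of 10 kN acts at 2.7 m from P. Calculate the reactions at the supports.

Taking moments about P: Q_y·3.6 − 10·2.7 = 0 → Q_y = 27/3.6 = 7.500 kN.
ΣF_y = 0: P_y + 7.5 − 10 = 0 → P_y = 2.500 kN.
ΣF_x = 0: no horizontal applied forces, so P_x = 0.

P_x = 0, P_y = 2.500 kN, Q_y = 7.500 kN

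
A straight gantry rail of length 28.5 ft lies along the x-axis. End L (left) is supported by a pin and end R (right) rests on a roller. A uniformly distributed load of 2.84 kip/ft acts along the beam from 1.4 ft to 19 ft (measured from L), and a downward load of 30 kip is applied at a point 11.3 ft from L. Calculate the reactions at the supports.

L_x = 0, L_y = 50.20 kip, R_y = 29.78 kip

Resultant of the distributed load: 2.84 × 17.6 = 49.984 kip at 10.2 ft from L.
Taking moments about L: R_y·28.5 − (2.84·17.6)·10.2 − 30·11.3 = 0 → R_y = 848.8368/28.5 = 29.7837 ≈ 29.78 kip.
ΣF_y = 0: L_y + 29.7837 − 2.84·17.6 − 30 = 0 → L_y = 50.20 kip.
ΣF_x = 0: no horizontal applied forces, so L_x = 0.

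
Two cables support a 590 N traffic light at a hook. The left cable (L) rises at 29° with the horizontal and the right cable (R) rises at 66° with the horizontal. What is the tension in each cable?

ΣF_x = 0: −T_L·cos29° + T_R·cos66° = 0 → T_R = 2.15033·T_L.
ΣF_y = 0: T_L·sin29° + T_R·sin66° = 590.
Substitute: T_L·(0.48481 + 2.15033·0.913545) = 590 → T_L = 240.892 ≈ 240.9 N.
Then T_R = 2.15033 × 240.892 = 518.0 N.

T_L = 240.9 N, T_R = 518.0 N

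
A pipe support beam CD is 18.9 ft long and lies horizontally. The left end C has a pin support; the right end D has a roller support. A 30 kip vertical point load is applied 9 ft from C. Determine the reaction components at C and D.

ΣM about C: D_y·18.9 − 30·9 = 0 → D_y = 270/18.9 = 14.2857 ≈ 14.29 kip.
ΣF_y = 0: C_y + 14.2857 − 30 = 0 → C_y = 15.71 kip.
ΣF_x = 0: no horizontal applied forces, so C_x = 0.

C_x = 0, C_y = 15.71 kip, D_y = 14.29 kip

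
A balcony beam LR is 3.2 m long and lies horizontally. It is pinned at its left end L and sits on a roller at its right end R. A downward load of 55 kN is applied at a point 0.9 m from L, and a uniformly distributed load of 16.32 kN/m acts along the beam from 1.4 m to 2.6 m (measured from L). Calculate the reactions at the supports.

L_x = 0, L_y = 46.88 kN, R_y = 27.71 kN

Resultant of the distributed load: 16.32 × 1.2 = 19.584 kN at 2 m from L.
Moments about L: R_y·3.2 − 55·0.9 − (16.32·1.2)·2 = 0 → R_y = 88.668/3.2 = 27.7088 ≈ 27.71 kN.
ΣF_y = 0: L_y + 27.7088 − 55 − 16.32·1.2 = 0 → L_y = 46.88 kN.
ΣF_x = 0: no horizontal applied forces, so L_x = 0.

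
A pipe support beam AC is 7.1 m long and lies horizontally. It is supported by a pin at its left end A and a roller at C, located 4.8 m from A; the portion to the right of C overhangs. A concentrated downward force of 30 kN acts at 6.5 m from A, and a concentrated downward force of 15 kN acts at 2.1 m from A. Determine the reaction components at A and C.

Taking moments about A: C_y·4.8 − 30·6.5 − 15·2.1 = 0 → C_y = 226.5/4.8 = 47.1875 ≈ 47.19 kN.
ΣF_y = 0: A_y + 47.1875 − 30 − 15 = 0 → A_y = -2.188 kN.
ΣF_x = 0: no horizontal applied forces, so A_x = 0.

A_x = 0, A_y = -2.188 kN, C_y = 47.19 kN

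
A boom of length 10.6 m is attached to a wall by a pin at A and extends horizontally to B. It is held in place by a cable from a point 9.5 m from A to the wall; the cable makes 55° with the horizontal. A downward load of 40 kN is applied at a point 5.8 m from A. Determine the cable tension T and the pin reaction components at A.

T = 29.81 kN, A_x = 17.10 kN, A_y = 15.58 kN

ΣM about A: T·sin55°·9.5 − 40·5.8 = 0 → T = 232/(9.5·0.819152) = 29.8126 ≈ 29.81 kN.
ΣF_x = 0: A_x − T·cos55° = 0 → A_x = 29.8126 × 0.573576 = 17.10 kN.
ΣF_y = 0: A_y + T·sin55° − 40 = 0 → A_y = 40 − 29.8126 × 0.819152 = 15.58 kN.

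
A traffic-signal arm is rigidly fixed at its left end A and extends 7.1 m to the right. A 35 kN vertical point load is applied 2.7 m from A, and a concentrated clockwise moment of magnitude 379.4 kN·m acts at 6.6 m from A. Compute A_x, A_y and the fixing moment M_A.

ΣF_x = 0: A_x = 0.
ΣF_y = 0: A_y − 35 = 0 → A_y = 35.00 kN.
ΣM about A: M_A − 35·2.7 − 379.4 = 0 → M_A = 473.9 kN·m.

A_x = 0, A_y = 35.00 kN, M_A = 473.9 kN·m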